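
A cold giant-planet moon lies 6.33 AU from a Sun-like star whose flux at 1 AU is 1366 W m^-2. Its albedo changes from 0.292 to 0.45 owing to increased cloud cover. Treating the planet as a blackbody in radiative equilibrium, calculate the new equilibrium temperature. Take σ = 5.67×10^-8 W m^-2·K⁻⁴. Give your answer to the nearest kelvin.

95 K

By the inverse-square law, S = 1366/6.33² = 34.09 W m^-2.
T₂ = [S(1−α₂)/(4σ)]^(1/4) = [34.09·0.55/(4σ)]^(1/4) = 95.35 K.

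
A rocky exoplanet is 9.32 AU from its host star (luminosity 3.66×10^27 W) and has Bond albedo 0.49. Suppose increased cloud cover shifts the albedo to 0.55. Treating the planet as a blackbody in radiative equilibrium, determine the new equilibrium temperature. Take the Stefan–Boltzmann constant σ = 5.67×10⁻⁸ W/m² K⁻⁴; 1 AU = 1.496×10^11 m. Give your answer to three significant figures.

d = 9.32 × 1.496×10^11 m = 1.394×10^12 m.
Spreading L over a sphere of radius d: S = 3.66×10^27/(4π·1.39×10^12²) = 149.8 W/m².
With the new albedo, S(1−α₂)/4 = 16.85 W/m², so T₂ = 131.3 K.

131 K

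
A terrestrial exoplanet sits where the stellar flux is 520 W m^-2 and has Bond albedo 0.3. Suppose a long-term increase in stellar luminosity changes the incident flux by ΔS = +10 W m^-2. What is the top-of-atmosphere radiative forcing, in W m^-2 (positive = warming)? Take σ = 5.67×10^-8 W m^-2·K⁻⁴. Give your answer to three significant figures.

ΔF = Δ[S(1−α)]/4 = (1−0.3)·+10/4 = 1.750 W m^-2.

1.75 W m^-2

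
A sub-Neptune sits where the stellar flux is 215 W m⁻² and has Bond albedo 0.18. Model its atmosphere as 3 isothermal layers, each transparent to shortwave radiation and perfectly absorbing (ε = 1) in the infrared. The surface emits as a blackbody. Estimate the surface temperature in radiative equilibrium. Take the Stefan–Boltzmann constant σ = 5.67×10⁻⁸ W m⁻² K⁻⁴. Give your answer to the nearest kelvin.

236 kelvin

OLR = S(1−α)/4 = 44.08 W m⁻²; the top layer radiates at T_e = 167.0 K.
With N = 3 opaque layers, T_s = (N+1)^(1/4)·T_e = 4^(1/4)·167.0 = 236.1 K.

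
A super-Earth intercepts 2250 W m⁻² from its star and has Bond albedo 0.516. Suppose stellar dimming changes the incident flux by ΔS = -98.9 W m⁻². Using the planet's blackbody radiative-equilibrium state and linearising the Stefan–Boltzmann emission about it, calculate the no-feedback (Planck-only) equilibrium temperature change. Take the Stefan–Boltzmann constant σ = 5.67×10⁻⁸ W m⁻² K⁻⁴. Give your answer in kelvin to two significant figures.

-2.9 K

Unperturbed T_e = [2250·(1−0.516)/(4σ)]^¼ = 263.2 K.
Only a fraction (1−α) is absorbed and it's spread over 4πR², so ΔF = (1−α)ΔS/4 = -11.97 W m⁻².
The Planck feedback parameter is 4σT_e³ = 4.137 W m⁻²/K.
Hence the no-feedback warming is ΔF/(4σT_e³) = -2.89 K.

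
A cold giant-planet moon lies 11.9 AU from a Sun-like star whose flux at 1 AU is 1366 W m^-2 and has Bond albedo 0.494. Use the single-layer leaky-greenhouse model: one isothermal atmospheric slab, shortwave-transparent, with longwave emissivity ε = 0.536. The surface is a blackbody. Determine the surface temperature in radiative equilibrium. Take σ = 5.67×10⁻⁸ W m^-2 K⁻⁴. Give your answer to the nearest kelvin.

74 K

Irradiance scales as 1/d², so S = 1366 W m^-2 × (1/11.9)² = 9.646 W m^-2.
The planet radiates to space at T_e = [S(1−α)/(4σ)]^(1/4) = 68.11 K.
The surface balance (absorbed SW + ε·downward IR = σT_s⁴) with T_a⁴ = T_s⁴/2 reduces to T_s = T_e·[2/(2−ε)]^¼ = 73.64 K.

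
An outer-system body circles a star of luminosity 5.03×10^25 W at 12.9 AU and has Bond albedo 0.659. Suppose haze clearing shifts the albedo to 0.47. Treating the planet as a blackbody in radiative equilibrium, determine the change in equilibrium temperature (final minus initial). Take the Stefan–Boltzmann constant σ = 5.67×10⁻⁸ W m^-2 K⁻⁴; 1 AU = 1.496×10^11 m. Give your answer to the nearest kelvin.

4 K

d = 12.9 × 1.496×10^11 m = 1.930×10^12 m.
S = L/(4πd²) = 1.075 W m^-2.
Before: T₁ = [1.075·0.341/(4σ)]^(1/4) = 35.65 K.
With α = 0.47, T₂ = 39.81 K.
ΔT = T₂ − T₁ = 4.156 K.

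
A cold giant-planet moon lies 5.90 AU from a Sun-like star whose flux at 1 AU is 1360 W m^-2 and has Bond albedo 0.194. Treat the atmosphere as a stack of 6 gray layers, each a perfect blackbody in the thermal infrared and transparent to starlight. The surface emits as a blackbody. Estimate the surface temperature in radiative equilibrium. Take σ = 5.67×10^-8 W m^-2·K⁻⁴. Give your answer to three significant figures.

Irradiance scales as 1/d², so S = 1360 W m^-2 × (1/5.90)² = 39.07 W m^-2.
OLR = S(1−α)/4 = 7.872 W m^-2; the top layer radiates at T_e = 108.6 K.
For an N-layer opaque stack, T_s⁴ = (N+1)T_e⁴, hence T_s = (7)^(1/4)×108.6 K = 176.6 K.

177 K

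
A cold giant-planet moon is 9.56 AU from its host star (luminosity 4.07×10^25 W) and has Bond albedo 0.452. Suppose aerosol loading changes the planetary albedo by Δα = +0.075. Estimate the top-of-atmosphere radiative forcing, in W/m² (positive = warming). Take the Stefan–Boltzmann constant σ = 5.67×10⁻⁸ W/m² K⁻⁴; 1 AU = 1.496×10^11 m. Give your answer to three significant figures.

-0.0297 W/m²

Orbital distance: d = 9.56 AU = 1.430×10^12 m.
S = L/(4πd²) = 1.583 W/m².
TOA radiative forcing: ΔF = −S·Δα/4 = −1.583·(+0.075)/4 = -0.02969 W/m².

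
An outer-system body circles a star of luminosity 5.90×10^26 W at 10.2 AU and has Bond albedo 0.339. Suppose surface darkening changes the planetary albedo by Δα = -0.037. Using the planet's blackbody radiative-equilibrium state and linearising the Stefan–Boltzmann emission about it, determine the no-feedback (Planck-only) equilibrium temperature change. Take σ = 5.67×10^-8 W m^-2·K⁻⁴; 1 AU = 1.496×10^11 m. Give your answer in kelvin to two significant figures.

1.2 K

d = 10.2 × 1.496×10^11 m = 1.526×10^12 m.
S = L/(4πd²) = 20.16 W m^-2.
The baseline emission temperature is T_e = 87.56 K.
ΔF = −(S/4)Δα = −(20.16/4)×(-0.037) = 0.1865 W m^-2.
Linearising σT⁴ gives d(σT⁴)/dT = 4σT_e³ = 0.1522 W m^-2 per K.
So ΔT₀ = 0.1865/0.1522 = 1.23 K.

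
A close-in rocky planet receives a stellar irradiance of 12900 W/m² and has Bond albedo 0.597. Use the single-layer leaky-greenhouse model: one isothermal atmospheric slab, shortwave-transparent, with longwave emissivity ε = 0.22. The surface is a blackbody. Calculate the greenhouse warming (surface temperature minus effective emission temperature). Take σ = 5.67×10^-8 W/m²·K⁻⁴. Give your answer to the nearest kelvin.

12 kelvin

At the top of the atmosphere, σT_e⁴ = S(1−α)/4 = 1300 W/m², giving T_e = 389.1 K.
The surface balance (absorbed SW + ε·downward IR = σT_s⁴) with T_a⁴ = T_s⁴/2 reduces to T_s = T_e·[2/(2−ε)]^¼ = 400.6 K.
Greenhouse warming: T_s − T_e = 11.50 K.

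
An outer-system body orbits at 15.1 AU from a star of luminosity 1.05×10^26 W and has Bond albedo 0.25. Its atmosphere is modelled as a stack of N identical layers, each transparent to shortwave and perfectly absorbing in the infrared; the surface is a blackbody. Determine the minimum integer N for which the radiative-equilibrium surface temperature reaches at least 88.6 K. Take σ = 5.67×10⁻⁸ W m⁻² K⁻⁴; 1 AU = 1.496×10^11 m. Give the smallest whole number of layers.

11

Orbital distance: d = 15.1 AU = 2.259×10^12 m.
S = L/(4πd²) = 1.637 W m⁻².
The effective emission temperature is T_e = [S(1−α)/(4σ)]^¼ = 48.24 K.
Since T_s⁴ = (N+1)T_e⁴, we need N ≥ (T_s/T_e)⁴ − 1 = 10.380.
So N ≥ 10.380; the smallest integer is N = 11.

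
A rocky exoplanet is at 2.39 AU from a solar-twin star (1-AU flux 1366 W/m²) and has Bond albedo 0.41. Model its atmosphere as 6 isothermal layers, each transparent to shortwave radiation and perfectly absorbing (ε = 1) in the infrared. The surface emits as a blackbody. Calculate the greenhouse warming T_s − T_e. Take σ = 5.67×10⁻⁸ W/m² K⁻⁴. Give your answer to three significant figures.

Irradiance scales as 1/d², so S = 1366 W/m² × (1/2.39)² = 239.1 W/m².
Top-of-atmosphere balance: σT_e⁴ = S(1−α)/4 = 35.27 W/m² → T_e = 157.9 K.
T_s = (N+1)^(1/4)·T_e = 256.9 K.
So the greenhouse effect raises the surface by 256.9 − 157.9 = 98.96 K.

99.0 kelvin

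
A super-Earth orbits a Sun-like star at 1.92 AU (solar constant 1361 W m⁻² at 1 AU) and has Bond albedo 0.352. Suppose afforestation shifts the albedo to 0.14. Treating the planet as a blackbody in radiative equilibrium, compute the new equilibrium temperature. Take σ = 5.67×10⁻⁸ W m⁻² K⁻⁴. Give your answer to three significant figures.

193 K

By the inverse-square law, S = 1361/1.92² = 369.2 W m⁻².
With the new albedo, S(1−α₂)/4 = 79.38 W m⁻², so T₂ = 193.4 K.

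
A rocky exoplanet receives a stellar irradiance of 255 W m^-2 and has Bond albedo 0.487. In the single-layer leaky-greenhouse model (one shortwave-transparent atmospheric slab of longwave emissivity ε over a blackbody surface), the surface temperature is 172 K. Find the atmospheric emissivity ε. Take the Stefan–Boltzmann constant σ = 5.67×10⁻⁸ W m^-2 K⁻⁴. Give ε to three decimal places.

0.682

First, T_e = [255.0·(1−0.487)/(4σ)]^(1/4) = 155.0 K.
Inverting T_s⁴ = 2T_e⁴/(2−ε): (T_e/T_s)⁴ = 0.6590, so ε = 2(1 − 0.6590) = 0.6820.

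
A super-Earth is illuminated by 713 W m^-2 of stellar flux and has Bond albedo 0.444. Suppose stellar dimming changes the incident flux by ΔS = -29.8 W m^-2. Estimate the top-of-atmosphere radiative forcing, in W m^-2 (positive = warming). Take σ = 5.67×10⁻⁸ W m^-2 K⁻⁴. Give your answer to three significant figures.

Only a fraction (1−α) is absorbed and it's spread over 4πR², so ΔF = (1−α)ΔS/4 = -4.142 W m^-2.

-4.14 W m^-2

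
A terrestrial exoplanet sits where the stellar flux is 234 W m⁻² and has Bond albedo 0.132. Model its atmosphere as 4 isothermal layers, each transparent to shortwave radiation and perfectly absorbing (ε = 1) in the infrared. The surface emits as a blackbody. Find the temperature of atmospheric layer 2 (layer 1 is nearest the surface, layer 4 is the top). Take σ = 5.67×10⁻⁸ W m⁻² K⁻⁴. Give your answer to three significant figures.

OLR = S(1−α)/4 = 50.78 W m⁻²; the top layer radiates at T_e = 173.0 K.
In the N-layer model, layer k (counted from the surface) has T_k = (N+1−k)^(1/4)·T_e.
T_2 = (3)^(1/4)·173.0 = 227.7 K.

228 K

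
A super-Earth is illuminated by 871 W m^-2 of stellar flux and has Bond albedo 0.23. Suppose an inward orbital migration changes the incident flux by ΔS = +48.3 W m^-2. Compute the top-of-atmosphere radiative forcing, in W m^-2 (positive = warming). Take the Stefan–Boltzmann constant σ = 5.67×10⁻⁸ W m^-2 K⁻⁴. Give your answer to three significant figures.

9.30 W m^-2

TOA radiative forcing: ΔF = (1−α)ΔS/4 = 0.77·(+48.3)/4 = 9.298 W m^-2.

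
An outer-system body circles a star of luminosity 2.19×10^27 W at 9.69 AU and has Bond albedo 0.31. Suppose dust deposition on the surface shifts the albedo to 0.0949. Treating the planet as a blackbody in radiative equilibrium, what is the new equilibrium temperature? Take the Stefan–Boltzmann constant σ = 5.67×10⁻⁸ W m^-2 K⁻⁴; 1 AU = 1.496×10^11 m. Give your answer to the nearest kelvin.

d = 9.69 × 1.496×10^11 m = 1.450×10^12 m.
Flux at the orbit: S = L/(4πd²) = 2.19×10^27/(4π·(1.45×10^12)²) = 82.93 W m^-2.
New equilibrium: T₂ = [(1−0.0949)·82.93/(4σ)]^(1/4) = 134.9 K.

135 K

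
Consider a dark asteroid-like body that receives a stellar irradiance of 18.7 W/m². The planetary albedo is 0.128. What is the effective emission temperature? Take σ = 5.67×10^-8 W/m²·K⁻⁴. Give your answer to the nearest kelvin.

92 K

Absorbed flux (global mean): S(1−α)/4 = 18.70·0.872/4 = 4.077 W/m².
In equilibrium σT⁴ equals this, so T = 92.08 K.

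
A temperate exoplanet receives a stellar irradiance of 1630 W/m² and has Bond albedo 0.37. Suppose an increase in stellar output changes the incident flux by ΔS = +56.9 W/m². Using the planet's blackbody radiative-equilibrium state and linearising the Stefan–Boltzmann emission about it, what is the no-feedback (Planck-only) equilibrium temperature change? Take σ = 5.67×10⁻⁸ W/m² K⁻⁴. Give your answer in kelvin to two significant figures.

2.3 K

The baseline emission temperature is T_e = 259.4 K.
TOA radiative forcing: ΔF = (1−α)ΔS/4 = 0.63·(+56.9)/4 = 8.962 W/m².
Planck response: λ_P = 4σT_e³ = 4·5.67×10⁻⁸·(259.4)³ = 3.959 W/m²/K.
So ΔT₀ = 8.962/3.959 = 2.26 K.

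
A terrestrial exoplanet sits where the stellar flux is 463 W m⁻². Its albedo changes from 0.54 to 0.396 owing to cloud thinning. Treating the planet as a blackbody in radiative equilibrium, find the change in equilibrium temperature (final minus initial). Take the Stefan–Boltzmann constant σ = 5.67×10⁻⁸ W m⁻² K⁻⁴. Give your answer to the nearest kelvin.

With α = 0.54, T₁ = 175.1 K.
With α = 0.396, T₂ = 187.4 K.
Change: 187.4 − 175.1 = 12.33 K.

12 K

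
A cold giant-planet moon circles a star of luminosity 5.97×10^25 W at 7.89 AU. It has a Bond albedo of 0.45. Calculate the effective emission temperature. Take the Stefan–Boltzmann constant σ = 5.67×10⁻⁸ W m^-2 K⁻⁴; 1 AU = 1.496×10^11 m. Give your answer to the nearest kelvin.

Orbital distance: d = 7.89 AU = 1.180×10^12 m.
S = L/(4πd²) = 3.410 W m^-2.
Averaging over the sphere, the absorbed flux is S(1−α)/4 = 0.4689 W m^-2.
In equilibrium σT⁴ equals this, so T = 53.62 K.

54 K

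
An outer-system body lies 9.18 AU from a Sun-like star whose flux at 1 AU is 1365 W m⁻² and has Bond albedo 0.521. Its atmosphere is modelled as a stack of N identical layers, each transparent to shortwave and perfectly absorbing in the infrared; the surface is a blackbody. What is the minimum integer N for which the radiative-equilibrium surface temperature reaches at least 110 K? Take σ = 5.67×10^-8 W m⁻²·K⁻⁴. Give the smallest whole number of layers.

4

Flux at the orbit: S = 1365/(9.18)² = 16.20 W m⁻².
The effective emission temperature is T_e = [S(1−α)/(4σ)]^¼ = 76.48 K.
Need (N+1)T_e⁴ ≥ T_s⁴, i.e. N+1 ≥ (110/76.48)⁴ = 4.280.
Rounding up, N = 4.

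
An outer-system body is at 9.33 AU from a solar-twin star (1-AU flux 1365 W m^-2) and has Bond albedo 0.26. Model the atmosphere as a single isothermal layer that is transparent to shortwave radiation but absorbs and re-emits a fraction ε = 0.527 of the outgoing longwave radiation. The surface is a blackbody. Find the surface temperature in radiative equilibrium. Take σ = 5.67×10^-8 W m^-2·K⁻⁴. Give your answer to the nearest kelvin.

91 K

Flux at the orbit: S = 1365/(9.33)² = 15.68 W m^-2.
The planet radiates to space at T_e = [S(1−α)/(4σ)]^(1/4) = 84.57 K.
Surface balance with a leaky layer gives σT_s⁴ = σT_e⁴·2/(2−ε), so T_s = T_e·[2/(2−0.527)]^(1/4) = 91.29 K.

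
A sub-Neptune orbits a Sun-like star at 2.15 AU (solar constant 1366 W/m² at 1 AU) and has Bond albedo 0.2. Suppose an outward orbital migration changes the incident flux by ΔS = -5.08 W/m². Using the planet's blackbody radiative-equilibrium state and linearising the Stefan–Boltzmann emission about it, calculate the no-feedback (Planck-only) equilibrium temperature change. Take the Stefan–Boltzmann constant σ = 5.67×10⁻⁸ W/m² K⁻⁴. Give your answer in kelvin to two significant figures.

Irradiance scales as 1/d², so S = 1366 W/m² × (1/2.15)² = 295.5 W/m².
The baseline emission temperature is T_e = 179.7 K.
ΔF = Δ[S(1−α)]/4 = (1−0.2)·-5.08/4 = -1.016 W/m².
The Planck feedback parameter is 4σT_e³ = 1.316 W/m²/K.
ΔT₀ = ΔF/λ_P = -1.016/1.316 = -0.772 K.

-0.77 K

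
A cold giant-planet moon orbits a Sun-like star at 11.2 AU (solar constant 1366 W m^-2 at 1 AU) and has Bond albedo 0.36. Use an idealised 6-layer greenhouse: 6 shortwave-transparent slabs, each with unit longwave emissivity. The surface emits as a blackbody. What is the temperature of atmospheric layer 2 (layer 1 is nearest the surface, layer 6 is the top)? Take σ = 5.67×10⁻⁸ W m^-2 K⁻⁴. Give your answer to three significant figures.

Irradiance scales as 1/d², so S = 1366 W m^-2 × (1/11.2)² = 10.89 W m^-2.
The effective emission temperature is T_e = [S(1−α)/(4σ)]^¼ = 74.45 K.
The net upward flux σT_e⁴ is constant between every pair of levels, so T_k⁴ = (N+1−k)T_e⁴.
T_2 = (5)^(1/4)·74.45 = 111.3 K.

111 K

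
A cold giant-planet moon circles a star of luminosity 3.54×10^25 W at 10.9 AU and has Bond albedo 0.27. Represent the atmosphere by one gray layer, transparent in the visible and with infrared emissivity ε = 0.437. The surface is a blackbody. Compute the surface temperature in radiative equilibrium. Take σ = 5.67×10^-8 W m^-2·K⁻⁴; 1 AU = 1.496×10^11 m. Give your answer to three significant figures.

45.7 kelvin

d = 10.9 × 1.496×10^11 m = 1.631×10^12 m.
S = L/(4πd²) = 1.059 W m^-2.
The planet radiates to space at T_e = [S(1−α)/(4σ)]^(1/4) = 42.97 K.
The surface balance (absorbed SW + ε·downward IR = σT_s⁴) with T_a⁴ = T_s⁴/2 reduces to T_s = T_e·[2/(2−ε)]^¼ = 45.70 K.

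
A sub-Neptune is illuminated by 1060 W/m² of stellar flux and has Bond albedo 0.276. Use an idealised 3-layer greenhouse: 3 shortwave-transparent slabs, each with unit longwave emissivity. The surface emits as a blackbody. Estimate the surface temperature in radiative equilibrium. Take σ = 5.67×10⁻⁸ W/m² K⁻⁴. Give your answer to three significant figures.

341 K

OLR = S(1−α)/4 = 191.9 W/m²; the top layer radiates at T_e = 241.2 K.
With N = 3 opaque layers, T_s = (N+1)^(1/4)·T_e = 4^(1/4)·241.2 = 341.1 K.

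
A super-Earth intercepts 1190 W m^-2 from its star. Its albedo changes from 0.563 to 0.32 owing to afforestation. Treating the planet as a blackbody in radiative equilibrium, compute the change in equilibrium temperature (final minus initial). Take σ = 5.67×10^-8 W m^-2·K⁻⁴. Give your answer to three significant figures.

Initial: T₁ = [S(1−0.563)/(4σ)]^(1/4) = 218.8 K.
Final:   T₂ = [S(1−0.32)/(4σ)]^(1/4) = 244.4 K.
ΔT = T₂ − T₁ = 25.58 K.

25.6 kelvin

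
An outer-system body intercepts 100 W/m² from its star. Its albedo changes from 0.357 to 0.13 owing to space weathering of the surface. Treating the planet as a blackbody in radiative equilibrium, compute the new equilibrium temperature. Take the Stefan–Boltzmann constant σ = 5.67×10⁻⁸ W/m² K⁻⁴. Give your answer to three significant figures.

140 K

With the new albedo, S(1−α₂)/4 = 21.75 W/m², so T₂ = 139.9 K.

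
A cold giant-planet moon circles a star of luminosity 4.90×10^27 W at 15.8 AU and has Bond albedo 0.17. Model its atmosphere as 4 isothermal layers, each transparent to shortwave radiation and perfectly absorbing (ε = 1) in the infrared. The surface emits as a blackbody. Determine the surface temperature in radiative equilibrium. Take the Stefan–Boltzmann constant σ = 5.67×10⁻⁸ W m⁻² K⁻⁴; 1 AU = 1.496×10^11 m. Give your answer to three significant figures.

Orbital distance: d = 15.8 AU = 2.364×10^12 m.
Spreading L over a sphere of radius d: S = 4.90×10^27/(4π·2.36×10^12²) = 69.79 W m⁻².
OLR = S(1−α)/4 = 14.48 W m⁻²; the top layer radiates at T_e = 126.4 K.
For an N-layer opaque stack, T_s⁴ = (N+1)T_e⁴, hence T_s = (5)^(1/4)×126.4 K = 189.0 K.

189 K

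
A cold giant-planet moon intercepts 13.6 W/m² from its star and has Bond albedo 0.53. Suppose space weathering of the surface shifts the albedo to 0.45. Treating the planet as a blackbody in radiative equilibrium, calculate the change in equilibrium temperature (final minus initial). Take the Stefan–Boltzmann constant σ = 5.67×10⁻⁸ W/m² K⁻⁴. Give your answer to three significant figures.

2.92 kelvin

Initial: T₁ = [S(1−0.53)/(4σ)]^(1/4) = 72.86 K.
After:  T₂ = [13.60·0.55/(4σ)]^(1/4) = 75.78 K.
Change: 75.78 − 72.86 = 2.920 K.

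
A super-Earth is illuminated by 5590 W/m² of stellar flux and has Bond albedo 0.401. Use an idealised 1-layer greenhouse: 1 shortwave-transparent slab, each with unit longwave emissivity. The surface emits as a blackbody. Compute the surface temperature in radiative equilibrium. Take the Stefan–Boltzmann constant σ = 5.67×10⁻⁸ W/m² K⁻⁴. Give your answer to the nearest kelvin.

The effective emission temperature is T_e = [S(1−α)/(4σ)]^¼ = 348.6 K.
Layer-by-layer balance gives σT_s⁴ = (N+1)σT_e⁴, so T_s = 2^¼·348.6 = 414.5 K.

415 K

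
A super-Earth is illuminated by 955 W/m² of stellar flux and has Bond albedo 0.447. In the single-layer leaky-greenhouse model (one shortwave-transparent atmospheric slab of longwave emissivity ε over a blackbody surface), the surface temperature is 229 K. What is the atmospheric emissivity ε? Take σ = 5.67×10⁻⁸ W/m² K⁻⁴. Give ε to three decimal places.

TOA balance gives T_e = 219.7 K.
T_s⁴ = T_e⁴·2/(2−ε) → ε = 2 − 2(T_e/T_s)⁴ = 2 − 2·(219.7/229)⁴ = 0.3065.

0.307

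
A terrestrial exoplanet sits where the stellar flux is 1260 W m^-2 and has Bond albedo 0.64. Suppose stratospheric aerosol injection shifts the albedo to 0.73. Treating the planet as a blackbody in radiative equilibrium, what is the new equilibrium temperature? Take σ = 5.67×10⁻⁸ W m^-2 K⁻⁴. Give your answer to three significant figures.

T₂ = [S(1−α₂)/(4σ)]^(1/4) = [1260·0.27/(4σ)]^(1/4) = 196.8 K.

197 K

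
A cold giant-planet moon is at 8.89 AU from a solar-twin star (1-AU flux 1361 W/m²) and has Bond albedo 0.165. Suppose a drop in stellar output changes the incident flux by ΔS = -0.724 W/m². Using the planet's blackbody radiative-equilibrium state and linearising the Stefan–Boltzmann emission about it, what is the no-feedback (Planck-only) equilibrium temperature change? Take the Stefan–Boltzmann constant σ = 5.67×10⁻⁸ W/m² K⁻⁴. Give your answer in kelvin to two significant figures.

-0.94 kelvin

Flux at the orbit: S = 1361/(8.89)² = 17.22 W/m².
Reference equilibrium: T_e = [S(1−α)/(4σ)]^(1/4) = 89.23 K.
Only a fraction (1−α) is absorbed and it's spread over 4πR², so ΔF = (1−α)ΔS/4 = -0.1511 W/m².
Planck response: λ_P = 4σT_e³ = 4·5.67×10⁻⁸·(89.23)³ = 0.1611 W/m²/K.
So ΔT₀ = -0.1511/0.1611 = -0.938 K.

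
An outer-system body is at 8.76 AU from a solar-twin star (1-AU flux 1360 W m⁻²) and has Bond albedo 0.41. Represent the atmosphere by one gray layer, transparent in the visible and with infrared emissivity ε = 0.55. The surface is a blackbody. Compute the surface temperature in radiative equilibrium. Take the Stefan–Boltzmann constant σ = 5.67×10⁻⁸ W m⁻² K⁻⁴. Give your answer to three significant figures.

89.3 kelvin

Flux at the orbit: S = 1360/(8.76)² = 17.72 W m⁻².
The planet radiates to space at T_e = [S(1−α)/(4σ)]^(1/4) = 82.40 K.
The surface balance (absorbed SW + ε·downward IR = σT_s⁴) with T_a⁴ = T_s⁴/2 reduces to T_s = T_e·[2/(2−ε)]^¼ = 89.30 K.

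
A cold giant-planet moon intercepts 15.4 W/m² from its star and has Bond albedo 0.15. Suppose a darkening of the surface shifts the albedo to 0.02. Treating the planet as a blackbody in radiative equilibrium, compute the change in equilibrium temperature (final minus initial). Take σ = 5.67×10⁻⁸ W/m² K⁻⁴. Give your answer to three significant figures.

3.16 K

Before: T₁ = [15.40·0.85/(4σ)]^(1/4) = 87.16 K.
After:  T₂ = [15.40·0.98/(4σ)]^(1/4) = 90.32 K.
Change: 90.32 − 87.16 = 3.157 K.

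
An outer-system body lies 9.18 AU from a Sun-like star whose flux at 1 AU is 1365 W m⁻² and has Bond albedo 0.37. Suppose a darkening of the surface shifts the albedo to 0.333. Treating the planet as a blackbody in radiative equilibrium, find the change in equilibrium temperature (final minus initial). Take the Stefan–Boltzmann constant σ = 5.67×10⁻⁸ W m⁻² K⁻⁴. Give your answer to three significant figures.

1.18 kelvin

Flux at the orbit: S = 1365/(9.18)² = 16.20 W m⁻².
Initial: T₁ = [S(1−0.37)/(4σ)]^(1/4) = 81.90 K.
With α = 0.333, T₂ = 83.08 K.
Change: 83.08 − 81.90 = 1.177 K.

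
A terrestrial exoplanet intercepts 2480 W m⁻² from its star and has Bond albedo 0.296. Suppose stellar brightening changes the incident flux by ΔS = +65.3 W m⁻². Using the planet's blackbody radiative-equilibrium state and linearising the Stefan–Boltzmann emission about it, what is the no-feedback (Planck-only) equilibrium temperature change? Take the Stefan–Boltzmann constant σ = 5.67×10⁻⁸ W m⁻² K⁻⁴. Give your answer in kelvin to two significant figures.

1.9 kelvin

The baseline emission temperature is T_e = 296.2 K.
ΔF = Δ[S(1−α)]/4 = (1−0.296)·+65.3/4 = 11.49 W m⁻².
The Planck feedback parameter is 4σT_e³ = 5.894 W m⁻²/K.
So ΔT₀ = 11.49/5.894 = 1.95 K.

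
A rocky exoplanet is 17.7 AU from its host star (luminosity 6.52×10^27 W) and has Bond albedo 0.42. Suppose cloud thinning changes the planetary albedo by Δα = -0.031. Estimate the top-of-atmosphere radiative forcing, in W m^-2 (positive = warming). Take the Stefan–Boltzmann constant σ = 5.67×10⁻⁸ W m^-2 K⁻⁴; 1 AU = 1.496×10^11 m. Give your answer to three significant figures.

d = 17.7 × 1.496×10^11 m = 2.648×10^12 m.
Spreading L over a sphere of radius d: S = 6.52×10^27/(4π·2.65×10^12²) = 74.00 W m^-2.
TOA radiative forcing: ΔF = −S·Δα/4 = −74.00·(-0.031)/4 = 0.5735 W m^-2.

0.573 W m^-2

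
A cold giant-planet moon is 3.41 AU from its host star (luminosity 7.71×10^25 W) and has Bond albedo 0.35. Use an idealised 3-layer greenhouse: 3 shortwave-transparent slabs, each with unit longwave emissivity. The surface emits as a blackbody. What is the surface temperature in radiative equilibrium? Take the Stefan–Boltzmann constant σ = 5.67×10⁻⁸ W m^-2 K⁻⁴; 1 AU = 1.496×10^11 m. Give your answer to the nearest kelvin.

Orbital distance: d = 3.41 AU = 5.101×10^11 m.
Flux at the orbit: S = L/(4πd²) = 7.71×10^25/(4π·(5.10×10^11)²) = 23.58 W m^-2.
Top-of-atmosphere balance: σT_e⁴ = S(1−α)/4 = 3.831 W m^-2 → T_e = 90.66 K.
Layer-by-layer balance gives σT_s⁴ = (N+1)σT_e⁴, so T_s = 4^¼·90.66 = 128.2 K.

128 K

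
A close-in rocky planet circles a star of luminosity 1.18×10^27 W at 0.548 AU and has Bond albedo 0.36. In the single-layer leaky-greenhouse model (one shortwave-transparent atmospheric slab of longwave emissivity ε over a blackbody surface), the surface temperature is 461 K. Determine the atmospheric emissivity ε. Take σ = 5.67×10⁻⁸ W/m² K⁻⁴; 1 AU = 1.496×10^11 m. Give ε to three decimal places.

0.254

d = 0.548 × 1.496×10^11 m = 8.198×10^10 m.
Flux at the orbit: S = L/(4πd²) = 1.18×10^27/(4π·(8.20×10^10)²) = 13970 W/m².
First, T_e = [13970·(1−0.36)/(4σ)]^(1/4) = 445.6 K.
Since (2−ε)/2 = (T_e/T_s)⁴ = 0.8729, ε = 0.2541.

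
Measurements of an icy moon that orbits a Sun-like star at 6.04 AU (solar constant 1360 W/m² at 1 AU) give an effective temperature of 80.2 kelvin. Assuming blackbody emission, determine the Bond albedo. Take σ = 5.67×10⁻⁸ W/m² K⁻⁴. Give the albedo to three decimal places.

0.748

Irradiance scales as 1/d², so S = 1360 W/m² × (1/6.04)² = 37.28 W/m².
Energy balance: S(1−α)/4 = σT⁴, so 1−α = 4σT⁴/S.
σT⁴ = 2.346 W/m², so 4σT⁴ = 9.383 W/m².
1−α = 9.383/37.28 = 0.2517, so α = 0.7483.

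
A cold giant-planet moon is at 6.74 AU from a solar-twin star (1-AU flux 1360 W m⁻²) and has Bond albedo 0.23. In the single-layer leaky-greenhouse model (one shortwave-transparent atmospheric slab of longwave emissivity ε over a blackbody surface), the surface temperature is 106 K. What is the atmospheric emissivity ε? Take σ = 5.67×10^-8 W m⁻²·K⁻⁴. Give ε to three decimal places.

Flux at the orbit: S = 1360/(6.74)² = 29.94 W m⁻².
Effective temperature: T_e = [S(1−α)/(4σ)]^(1/4) = 100.4 K.
Inverting T_s⁴ = 2T_e⁴/(2−ε): (T_e/T_s)⁴ = 0.8051, so ε = 2(1 − 0.8051) = 0.3898.

0.390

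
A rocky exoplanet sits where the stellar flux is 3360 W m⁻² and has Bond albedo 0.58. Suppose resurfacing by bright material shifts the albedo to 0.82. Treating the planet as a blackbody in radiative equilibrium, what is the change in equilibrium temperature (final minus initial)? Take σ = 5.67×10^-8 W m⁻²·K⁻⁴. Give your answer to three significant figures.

-53.6 K

Before: T₁ = [3360·0.42/(4σ)]^(1/4) = 280.9 K.
With α = 0.82, T₂ = 227.2 K.
ΔT = T₂ − T₁ = -53.61 K.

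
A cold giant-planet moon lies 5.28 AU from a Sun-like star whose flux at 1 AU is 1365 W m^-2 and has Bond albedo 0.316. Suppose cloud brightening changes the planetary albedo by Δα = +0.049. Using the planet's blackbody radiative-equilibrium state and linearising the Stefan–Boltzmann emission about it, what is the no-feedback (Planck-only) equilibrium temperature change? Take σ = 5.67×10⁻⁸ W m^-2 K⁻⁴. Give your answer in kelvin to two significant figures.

Flux at the orbit: S = 1365/(5.28)² = 48.96 W m^-2.
Unperturbed T_e = [48.96·(1−0.316)/(4σ)]^¼ = 110.2 K.
The change in absorbed flux is Δ[S(1−α)/4] = −SΔα/4 = -0.5998 W m^-2.
Linearising σT⁴ gives d(σT⁴)/dT = 4σT_e³ = 0.3038 W m^-2 per K.
So ΔT₀ = -0.5998/0.3038 = -1.97 K.

-2.0 K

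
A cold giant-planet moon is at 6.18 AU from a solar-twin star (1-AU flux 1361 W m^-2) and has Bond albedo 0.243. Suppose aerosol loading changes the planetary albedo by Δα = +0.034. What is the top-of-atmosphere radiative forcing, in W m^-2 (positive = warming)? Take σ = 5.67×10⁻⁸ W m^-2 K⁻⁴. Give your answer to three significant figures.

By the inverse-square law, S = 1361/6.18² = 35.64 W m^-2.
The change in absorbed flux is Δ[S(1−α)/4] = −SΔα/4 = -0.3029 W m^-2.

-0.303 W m^-2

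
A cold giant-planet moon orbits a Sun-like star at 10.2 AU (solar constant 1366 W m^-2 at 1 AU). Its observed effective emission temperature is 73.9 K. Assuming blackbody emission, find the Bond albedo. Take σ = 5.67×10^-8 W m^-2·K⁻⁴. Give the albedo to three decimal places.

0.485

Flux at the orbit: S = 1366/(10.2)² = 13.13 W m^-2.
Energy balance: S(1−α)/4 = σT⁴, so 1−α = 4σT⁴/S.
4σT⁴ = 4·5.67×10⁻⁸·(73.9)⁴ = 6.764 W m^-2.
1−α = 6.764/13.13 = 0.5152, so α = 0.4848.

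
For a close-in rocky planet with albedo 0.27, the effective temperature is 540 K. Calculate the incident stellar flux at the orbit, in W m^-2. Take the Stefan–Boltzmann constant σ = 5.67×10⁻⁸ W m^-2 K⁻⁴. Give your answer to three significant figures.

26400 W m^-2

From S(1−α)/4 = σT⁴: S = 4σT⁴/(1−α).
The emitted flux is σT⁴ = 4821 W m^-2.
So S = 4×4821/(1−0.27) = 26420 W m^-2.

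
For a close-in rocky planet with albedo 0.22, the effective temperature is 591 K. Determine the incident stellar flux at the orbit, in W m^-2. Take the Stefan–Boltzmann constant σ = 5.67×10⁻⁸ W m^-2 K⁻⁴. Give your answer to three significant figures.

Invert the energy balance for S: S = 4σT⁴/(1−α).
The emitted flux is σT⁴ = 6917 W m^-2.
So S = 4×6917/(1−0.22) = 35470 W m^-2.

35500 W m^-2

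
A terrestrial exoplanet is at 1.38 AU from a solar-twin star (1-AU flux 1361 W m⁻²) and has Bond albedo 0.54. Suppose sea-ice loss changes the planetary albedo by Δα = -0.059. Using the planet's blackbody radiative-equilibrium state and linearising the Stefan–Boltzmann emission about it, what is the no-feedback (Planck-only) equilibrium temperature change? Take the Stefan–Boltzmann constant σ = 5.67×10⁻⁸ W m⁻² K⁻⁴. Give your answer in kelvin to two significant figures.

Irradiance scales as 1/d², so S = 1361 W m⁻² × (1/1.38)² = 714.7 W m⁻².
Unperturbed T_e = [714.7·(1−0.54)/(4σ)]^¼ = 195.1 K.
ΔF = −(S/4)Δα = −(714.7/4)×(-0.059) = 10.54 W m⁻².
Planck response: λ_P = 4σT_e³ = 4·5.67×10⁻⁸·(195.1)³ = 1.685 W m⁻²/K.
Hence the no-feedback warming is ΔF/(4σT_e³) = 6.26 K.

6.3 K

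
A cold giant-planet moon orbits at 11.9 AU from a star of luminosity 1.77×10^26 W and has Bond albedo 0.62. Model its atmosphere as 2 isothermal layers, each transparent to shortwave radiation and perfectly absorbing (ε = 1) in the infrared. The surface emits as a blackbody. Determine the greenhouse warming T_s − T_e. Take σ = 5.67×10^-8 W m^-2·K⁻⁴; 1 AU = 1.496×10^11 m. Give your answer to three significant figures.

16.5 kelvin

d = 11.9 × 1.496×10^11 m = 1.780×10^12 m.
Spreading L over a sphere of radius d: S = 1.77×10^26/(4π·1.78×10^12²) = 4.444 W m^-2.
Top-of-atmosphere balance: σT_e⁴ = S(1−α)/4 = 0.4222 W m^-2 → T_e = 52.24 K.
T_s = (N+1)^(1/4)·T_e = 68.75 K.
So the greenhouse effect raises the surface by 68.75 − 52.24 = 16.51 K.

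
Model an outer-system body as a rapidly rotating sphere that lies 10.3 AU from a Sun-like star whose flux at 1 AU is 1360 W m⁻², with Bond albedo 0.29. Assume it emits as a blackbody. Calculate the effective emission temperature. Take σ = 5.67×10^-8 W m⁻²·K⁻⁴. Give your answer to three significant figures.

79.6 K

Irradiance scales as 1/d², so S = 1360 W m⁻² × (1/10.3)² = 12.82 W m⁻².
Absorbed flux (global mean): S(1−α)/4 = 12.82·0.71/4 = 2.275 W m⁻².
Balancing against σT⁴: T = (2.275/5.67×10⁻⁸)^(1/4) = 79.59 K.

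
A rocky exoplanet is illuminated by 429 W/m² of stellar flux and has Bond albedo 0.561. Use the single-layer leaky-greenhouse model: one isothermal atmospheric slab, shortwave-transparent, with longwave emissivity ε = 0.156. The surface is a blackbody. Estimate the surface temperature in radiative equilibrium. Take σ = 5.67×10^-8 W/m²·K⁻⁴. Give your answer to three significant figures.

173 kelvin

At the top of the atmosphere, σT_e⁴ = S(1−α)/4 = 47.08 W/m², giving T_e = 169.8 K.
For a single slab of emissivity ε, T_s⁴ = 2T_e⁴/(2−ε); thus T_s = 169.8·(1.085)^(1/4) = 173.2 K.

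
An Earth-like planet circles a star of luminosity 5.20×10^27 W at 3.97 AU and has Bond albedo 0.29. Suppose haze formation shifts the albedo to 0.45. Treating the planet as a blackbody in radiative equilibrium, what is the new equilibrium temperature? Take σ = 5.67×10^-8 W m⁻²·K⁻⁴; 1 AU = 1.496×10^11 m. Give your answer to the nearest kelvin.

231 kelvin

Orbital distance: d = 3.97 AU = 5.939×10^11 m.
Flux at the orbit: S = L/(4πd²) = 5.20×10^27/(4π·(5.94×10^11)²) = 1173 W m⁻².
New equilibrium: T₂ = [(1−0.45)·1173/(4σ)]^(1/4) = 230.9 K.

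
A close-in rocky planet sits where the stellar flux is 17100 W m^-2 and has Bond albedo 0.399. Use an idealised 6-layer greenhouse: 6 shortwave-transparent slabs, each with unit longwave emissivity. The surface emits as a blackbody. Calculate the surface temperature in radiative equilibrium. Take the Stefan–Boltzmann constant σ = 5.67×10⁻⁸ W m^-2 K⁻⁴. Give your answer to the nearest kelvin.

750 kelvin

OLR = S(1−α)/4 = 2569 W m^-2; the top layer radiates at T_e = 461.4 K.
Layer-by-layer balance gives σT_s⁴ = (N+1)σT_e⁴, so T_s = 7^¼·461.4 = 750.5 K.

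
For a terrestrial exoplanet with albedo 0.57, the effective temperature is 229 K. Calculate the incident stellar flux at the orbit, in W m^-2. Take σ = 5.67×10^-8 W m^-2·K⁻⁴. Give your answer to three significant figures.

From S(1−α)/4 = σT⁴: S = 4σT⁴/(1−α).
σT⁴ = 5.67×10⁻⁸·(229)⁴ = 155.9 W m^-2.
S = 4·155.9/0.43 = 1450 W m^-2.

1450 W m^-2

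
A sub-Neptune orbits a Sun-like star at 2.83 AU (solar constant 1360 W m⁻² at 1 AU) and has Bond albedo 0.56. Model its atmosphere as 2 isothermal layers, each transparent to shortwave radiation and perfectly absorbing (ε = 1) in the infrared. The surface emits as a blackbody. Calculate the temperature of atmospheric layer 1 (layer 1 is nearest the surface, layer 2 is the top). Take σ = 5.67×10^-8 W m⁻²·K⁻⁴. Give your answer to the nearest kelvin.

Flux at the orbit: S = 1360/(2.83)² = 169.8 W m⁻².
OLR = S(1−α)/4 = 18.68 W m⁻²; the top layer radiates at T_e = 134.7 K.
Each opaque layer satisfies 2T_j⁴ = T_{j−1}⁴ + T_{j+1}⁴, giving T_k⁴ = (N+1−k)T_e⁴.
T_1 = (2)^(1/4)·134.7 = 160.2 K.

160 kelvin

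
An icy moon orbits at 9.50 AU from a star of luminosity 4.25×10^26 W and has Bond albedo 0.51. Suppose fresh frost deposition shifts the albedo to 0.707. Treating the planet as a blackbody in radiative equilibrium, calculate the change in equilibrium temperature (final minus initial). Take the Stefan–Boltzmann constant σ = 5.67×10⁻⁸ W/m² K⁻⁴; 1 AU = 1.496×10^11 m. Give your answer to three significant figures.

-9.36 K

d = 9.50 × 1.496×10^11 m = 1.421×10^12 m.
S = L/(4πd²) = 16.74 W/m².
Before: T₁ = [16.74·0.49/(4σ)]^(1/4) = 77.55 K.
With α = 0.707, T₂ = 68.20 K.
Change: 68.20 − 77.55 = -9.356 K.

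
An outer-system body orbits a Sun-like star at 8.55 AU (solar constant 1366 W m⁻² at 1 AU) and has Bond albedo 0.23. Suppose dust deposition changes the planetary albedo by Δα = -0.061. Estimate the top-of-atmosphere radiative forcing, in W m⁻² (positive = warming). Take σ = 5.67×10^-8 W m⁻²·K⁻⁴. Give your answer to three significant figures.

Flux at the orbit: S = 1366/(8.55)² = 18.69 W m⁻².
TOA radiative forcing: ΔF = −S·Δα/4 = −18.69·(-0.061)/4 = 0.2850 W m⁻².

0.285 W m⁻²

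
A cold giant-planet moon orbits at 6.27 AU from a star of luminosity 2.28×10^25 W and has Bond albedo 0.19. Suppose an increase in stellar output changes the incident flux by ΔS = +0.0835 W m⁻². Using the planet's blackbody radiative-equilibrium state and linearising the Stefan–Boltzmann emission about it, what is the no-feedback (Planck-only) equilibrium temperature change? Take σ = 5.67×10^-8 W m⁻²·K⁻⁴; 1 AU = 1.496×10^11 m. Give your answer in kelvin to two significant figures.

Orbital distance: d = 6.27 AU = 9.380×10^11 m.
Flux at the orbit: S = L/(4πd²) = 2.28×10^25/(4π·(9.38×10^11)²) = 2.062 W m⁻².
Unperturbed T_e = [2.062·(1−0.19)/(4σ)]^¼ = 52.09 K.
Only a fraction (1−α) is absorbed and it's spread over 4πR², so ΔF = (1−α)ΔS/4 = 0.01691 W m⁻².
Planck response: λ_P = 4σT_e³ = 4·5.67×10⁻⁸·(52.09)³ = 0.03206 W m⁻²/K.
So ΔT₀ = 0.01691/0.03206 = 0.527 K.

0.53 K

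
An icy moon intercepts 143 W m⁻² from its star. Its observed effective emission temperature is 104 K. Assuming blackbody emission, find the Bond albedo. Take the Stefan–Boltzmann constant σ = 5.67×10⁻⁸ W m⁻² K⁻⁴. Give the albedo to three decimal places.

0.814

From σT⁴ = S(1−α)/4 we invert for α: 1−α = 4σT⁴/S.
4σT⁴ = 4·5.67×10⁻⁸·(104)⁴ = 26.53 W m⁻².
Hence α = 1 − 26.53/143.0 = 0.8145.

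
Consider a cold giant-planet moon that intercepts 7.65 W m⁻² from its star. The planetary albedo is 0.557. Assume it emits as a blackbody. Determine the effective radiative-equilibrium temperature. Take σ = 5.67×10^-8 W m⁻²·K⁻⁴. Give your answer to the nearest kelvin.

Absorbed flux (global mean): S(1−α)/4 = 7.650·0.443/4 = 0.8472 W m⁻².
Balancing against σT⁴: T = (0.8472/5.67×10⁻⁸)^(1/4) = 62.17 K.

62 kelvin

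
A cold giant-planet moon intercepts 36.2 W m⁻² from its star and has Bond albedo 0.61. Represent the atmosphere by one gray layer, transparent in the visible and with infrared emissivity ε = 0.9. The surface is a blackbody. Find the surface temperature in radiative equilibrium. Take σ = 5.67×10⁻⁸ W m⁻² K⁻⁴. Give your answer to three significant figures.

Effective emission temperature (TOA balance): σT_e⁴ = S(1−α)/4 = 3.530 W m⁻² → T_e = 88.82 K.
For a single slab of emissivity ε, T_s⁴ = 2T_e⁴/(2−ε); thus T_s = 88.82·(1.818)^(1/4) = 103.1 K.

103 K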